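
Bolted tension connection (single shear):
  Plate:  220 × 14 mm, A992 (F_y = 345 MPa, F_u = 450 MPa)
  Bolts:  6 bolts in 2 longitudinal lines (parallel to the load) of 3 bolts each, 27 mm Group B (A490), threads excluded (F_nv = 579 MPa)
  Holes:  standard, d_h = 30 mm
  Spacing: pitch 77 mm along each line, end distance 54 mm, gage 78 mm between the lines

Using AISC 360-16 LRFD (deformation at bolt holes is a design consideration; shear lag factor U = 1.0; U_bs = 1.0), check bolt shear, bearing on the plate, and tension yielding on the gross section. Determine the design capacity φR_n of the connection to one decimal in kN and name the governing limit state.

956.3 kN (gross-section yield governs)

Bolt shear: A_b = π(27)²/4 = 572.56 mm². φR_n = 0.75 × 579 × 572.56 × 6 × 1 = 1491.8 kN.
Bearing (14 mm plate, F_u = 450 MPa): end bolts L_c = 54 − 30/2 = 39, R_n = min(1.2×39×14×450, 2.4×27×14×450) = 294.84 kN/bolt; interior L_c = 77 − 30 = 47, R_n = 355.32 kN/bolt. φR_n = 0.75 × (2×294.84 + 4×355.32) = 1508.2 kN.
Tension yield (gross): A_g = 220×14 = 3080 mm². φR_n = 0.90 × 345 × 3080 = 956.3 kN.
Governing: min(1491.8, 1508.2, 956.3) = 956.3 kN → gross-section yield.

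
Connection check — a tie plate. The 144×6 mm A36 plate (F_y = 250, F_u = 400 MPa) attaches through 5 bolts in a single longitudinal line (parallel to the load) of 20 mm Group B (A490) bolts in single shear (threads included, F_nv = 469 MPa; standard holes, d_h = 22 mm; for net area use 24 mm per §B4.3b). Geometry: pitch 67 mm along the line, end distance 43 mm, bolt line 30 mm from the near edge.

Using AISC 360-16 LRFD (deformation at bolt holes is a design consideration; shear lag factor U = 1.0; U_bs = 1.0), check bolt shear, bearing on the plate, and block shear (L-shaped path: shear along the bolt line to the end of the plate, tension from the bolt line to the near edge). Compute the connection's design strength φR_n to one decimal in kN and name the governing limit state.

242.3 kN (block shear governs)

Bolt shear: A_b = π(20)²/4 = 314.16 mm². φR_n = 0.75 × 469 × 314.16 × 5 × 1 = 552.5 kN.
Bearing (6 mm plate, F_u = 400 MPa): end bolts L_c = 43 − 22/2 = 32, R_n = min(1.2×32×6×400, 2.4×20×6×400) = 92.16 kN/bolt; interior L_c = 67 − 22 = 45, R_n = 115.2 kN/bolt. φR_n = 0.75 × (1×92.16 + 4×115.2) = 414.7 kN.
Block shear: shear path 1×[43+4×67] = 1×311 mm, A_gv = 1866, A_nv = 1×(311 − 4.5×24)×6 = 1218 mm²; tension to near edge: (30 − 0.5×24)×6 = 108 mm². R_n = min(0.6×400×1218, 0.6×250×1866) + 1.0×400×108 = min(292.32, 279.9) + 43.2 = 323.1 kN. φR_n = 0.75 × 323.1 = 242.3 kN.
Governing: min(552.5, 414.7, 242.3) = 242.3 kN → block shear.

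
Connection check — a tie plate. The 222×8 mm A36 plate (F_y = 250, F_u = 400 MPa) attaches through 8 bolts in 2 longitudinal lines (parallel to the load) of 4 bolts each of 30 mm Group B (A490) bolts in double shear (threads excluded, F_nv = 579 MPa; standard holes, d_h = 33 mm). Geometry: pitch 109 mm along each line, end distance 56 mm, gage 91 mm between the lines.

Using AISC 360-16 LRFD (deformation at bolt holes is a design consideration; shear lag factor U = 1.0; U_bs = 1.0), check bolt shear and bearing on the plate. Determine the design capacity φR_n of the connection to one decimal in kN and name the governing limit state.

Bolt shear: A_b = π(30)²/4 = 706.86 mm². φR_n = 0.75 × 579 × 706.86 × 8 × 2 = 4911.3 kN.
Bearing (8 mm plate, F_u = 400 MPa): end bolts L_c = 56 − 33/2 = 39.5, R_n = min(1.2×39.5×8×400, 2.4×30×8×400) = 151.68 kN/bolt; interior L_c = 109 − 33 = 76, R_n = 230.4 kN/bolt. φR_n = 0.75 × (2×151.68 + 6×230.4) = 1264.3 kN.
Governing: min(4911.3, 1264.3) = 1264.3 kN → bearing.

1264.3 kN (bearing governs)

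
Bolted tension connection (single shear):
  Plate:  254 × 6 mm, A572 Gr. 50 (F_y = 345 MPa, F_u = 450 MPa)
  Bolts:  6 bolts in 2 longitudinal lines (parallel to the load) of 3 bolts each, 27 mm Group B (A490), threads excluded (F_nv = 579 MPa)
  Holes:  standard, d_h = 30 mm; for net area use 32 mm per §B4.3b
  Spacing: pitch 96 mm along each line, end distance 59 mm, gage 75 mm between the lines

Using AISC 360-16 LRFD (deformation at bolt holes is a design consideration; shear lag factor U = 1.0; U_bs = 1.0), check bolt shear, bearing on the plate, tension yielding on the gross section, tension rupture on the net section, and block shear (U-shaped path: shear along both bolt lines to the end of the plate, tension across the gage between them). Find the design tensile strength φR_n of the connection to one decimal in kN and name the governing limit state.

384.8 kN (net-section rupture governs)

Bolt shear: A_b = π(27)²/4 = 572.56 mm². φR_n = 0.75 × 579 × 572.56 × 6 × 1 = 1491.8 kN.
Bearing (6 mm plate, F_u = 450 MPa): end bolts L_c = 59 − 30/2 = 44, R_n = min(1.2×44×6×450, 2.4×27×6×450) = 142.56 kN/bolt; interior L_c = 96 − 30 = 66, R_n = 174.96 kN/bolt. φR_n = 0.75 × (2×142.56 + 4×174.96) = 738.7 kN.
Tension yield (gross): A_g = 254×6 = 1524 mm². φR_n = 0.90 × 345 × 1524 = 473.2 kN.
Tension rupture (net): A_n = (254 − 2×32)×6 = 1140 mm² (U = 1.0, A_e = A_n). φR_n = 0.75 × 450 × 1140 = 384.8 kN.
Block shear: shear path 2×[59+2×96] = 2×251 mm, A_gv = 3012, A_nv = 2×(251 − 2.5×32)×6 = 2052 mm²; tension across gage: (75 − 1×32)×6 = 258 mm². R_n = min(0.6×450×2052, 0.6×345×3012) + 1.0×450×258 = min(554.04, 623.48) + 116.1 = 670.14 kN. φR_n = 0.75 × 670.14 = 502.6 kN.
Governing: min(1491.8, 738.7, 473.2, 384.8, 502.6) = 384.8 kN → net-section rupture.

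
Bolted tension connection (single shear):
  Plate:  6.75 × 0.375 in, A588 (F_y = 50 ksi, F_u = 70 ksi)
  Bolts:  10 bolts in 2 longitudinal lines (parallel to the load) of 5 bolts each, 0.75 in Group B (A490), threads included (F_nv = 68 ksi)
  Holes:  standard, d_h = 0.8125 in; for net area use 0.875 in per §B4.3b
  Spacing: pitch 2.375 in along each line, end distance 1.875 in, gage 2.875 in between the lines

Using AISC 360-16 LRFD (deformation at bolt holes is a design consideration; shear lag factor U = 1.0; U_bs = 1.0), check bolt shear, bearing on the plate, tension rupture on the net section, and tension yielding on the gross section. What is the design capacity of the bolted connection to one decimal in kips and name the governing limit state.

98.4 kips (net-section rupture governs)

Bolt shear: A_b = π(0.75)²/4 = 0.44179 in². φR_n = 0.75 × 68 × 0.44179 × 10 × 1 = 225.3 kips.
Bearing (0.375 in plate, F_u = 70 ksi): end bolts L_c = 1.875 − 0.8125/2 = 1.46875, R_n = min(1.2×1.46875×0.375×70, 2.4×0.75×0.375×70) = 46.266 kips/bolt; interior L_c = 2.375 − 0.8125 = 1.5625, R_n = 47.25 kips/bolt. φR_n = 0.75 × (2×46.266 + 8×47.25) = 352.9 kips.
Tension rupture (net): A_n = (6.75 − 2×0.875)×0.375 = 1.875 in² (U = 1.0, A_e = A_n). φR_n = 0.75 × 70 × 1.875 = 98.4 kips.
Tension yield (gross): A_g = 6.75×0.375 = 2.5313 in². φR_n = 0.90 × 50 × 2.5313 = 113.9 kips.
Governing: min(225.3, 352.9, 98.4, 113.9) = 98.4 kips → net-section rupture.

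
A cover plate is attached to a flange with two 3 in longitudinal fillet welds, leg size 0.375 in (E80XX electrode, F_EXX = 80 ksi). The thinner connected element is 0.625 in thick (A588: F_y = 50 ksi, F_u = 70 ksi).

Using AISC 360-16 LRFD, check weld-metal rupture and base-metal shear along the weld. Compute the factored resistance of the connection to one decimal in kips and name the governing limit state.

57.3 kips (weld metal governs)

Weld metal: throat = 0.707×0.375 = 0.26513 in, L = 2×3 = 6 in. φR_n = 0.75 × 0.6 × 80 × 0.26513 × 6 = 57.3 kips.
Base metal shear (0.625 in plate): yield φR_n = 1.0×0.6×50×0.625×6 = 112.5 kips; rupture φR_n = 0.75×0.6×70×0.625×6 = 118.1 kips; take 112.5 kips (yield).
Governing: min(57.3, 112.5) = 57.3 kips → weld metal.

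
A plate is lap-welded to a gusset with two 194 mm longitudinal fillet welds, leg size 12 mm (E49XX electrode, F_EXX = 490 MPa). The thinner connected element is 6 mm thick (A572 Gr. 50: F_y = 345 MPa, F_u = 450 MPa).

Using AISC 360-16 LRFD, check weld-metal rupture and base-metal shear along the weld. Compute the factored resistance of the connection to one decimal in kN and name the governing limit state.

Weld metal: throat = 0.707×12 = 8.484 mm, L = 2×194 = 388 mm. φR_n = 0.75 × 0.6 × 490 × 8.484 × 388 = 725.8 kN.
Base metal shear (6 mm plate): yield φR_n = 1.0×0.6×345×6×388 = 481.9 kN; rupture φR_n = 0.75×0.6×450×6×388 = 471.4 kN; take 471.4 kN (rupture).
Governing: min(725.8, 471.4) = 471.4 kN → base-metal shear.

471.4 kN (base-metal shear governs)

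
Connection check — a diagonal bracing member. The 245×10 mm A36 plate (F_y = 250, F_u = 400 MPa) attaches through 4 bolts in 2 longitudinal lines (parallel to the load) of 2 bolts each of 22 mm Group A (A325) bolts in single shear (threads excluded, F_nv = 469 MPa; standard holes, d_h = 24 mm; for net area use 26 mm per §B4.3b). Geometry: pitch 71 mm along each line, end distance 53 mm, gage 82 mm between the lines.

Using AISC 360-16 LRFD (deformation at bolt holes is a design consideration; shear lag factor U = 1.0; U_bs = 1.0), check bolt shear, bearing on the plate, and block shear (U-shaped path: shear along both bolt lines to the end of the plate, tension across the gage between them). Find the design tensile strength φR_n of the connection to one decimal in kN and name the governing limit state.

447.0 kN (block shear governs)

Bolt shear: A_b = π(22)²/4 = 380.13 mm². φR_n = 0.75 × 469 × 380.13 × 4 × 1 = 534.8 kN.
Bearing (10 mm plate, F_u = 400 MPa): end bolts L_c = 53 − 24/2 = 41, R_n = min(1.2×41×10×400, 2.4×22×10×400) = 196.8 kN/bolt; interior L_c = 71 − 24 = 47, R_n = 211.2 kN/bolt. φR_n = 0.75 × (2×196.8 + 2×211.2) = 612.0 kN.
Block shear: shear path 2×[53+1×71] = 2×124 mm, A_gv = 2480, A_nv = 2×(124 − 1.5×26)×10 = 1700 mm²; tension across gage: (82 − 1×26)×10 = 560 mm². R_n = min(0.6×400×1700, 0.6×250×2480) + 1.0×400×560 = min(408, 372) + 224 = 596 kN. φR_n = 0.75 × 596 = 447.0 kN.
Governing: min(534.8, 612.0, 447.0) = 447.0 kN → block shear.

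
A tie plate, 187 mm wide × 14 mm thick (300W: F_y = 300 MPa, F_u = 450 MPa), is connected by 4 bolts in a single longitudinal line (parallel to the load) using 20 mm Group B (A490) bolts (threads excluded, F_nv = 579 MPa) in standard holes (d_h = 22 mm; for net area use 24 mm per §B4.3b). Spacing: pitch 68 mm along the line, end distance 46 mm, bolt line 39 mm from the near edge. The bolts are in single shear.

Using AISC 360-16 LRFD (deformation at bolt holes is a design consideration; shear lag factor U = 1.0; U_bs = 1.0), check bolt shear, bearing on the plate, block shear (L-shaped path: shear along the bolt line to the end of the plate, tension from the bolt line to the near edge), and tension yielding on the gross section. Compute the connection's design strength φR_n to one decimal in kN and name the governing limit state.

545.7 kN (bolt shear governs)

Bolt shear: A_b = π(20)²/4 = 314.16 mm². φR_n = 0.75 × 579 × 314.16 × 4 × 1 = 545.7 kN.
Bearing (14 mm plate, F_u = 450 MPa): end bolts L_c = 46 − 22/2 = 35, R_n = min(1.2×35×14×450, 2.4×20×14×450) = 264.6 kN/bolt; interior L_c = 68 − 22 = 46, R_n = 302.4 kN/bolt. φR_n = 0.75 × (1×264.6 + 3×302.4) = 878.9 kN.
Block shear: shear path 1×[46+3×68] = 1×250 mm, A_gv = 3500, A_nv = 1×(250 − 3.5×24)×14 = 2324 mm²; tension to near edge: (39 − 0.5×24)×14 = 378 mm². R_n = min(0.6×450×2324, 0.6×300×3500) + 1.0×450×378 = min(627.48, 630) + 170.1 = 797.58 kN. φR_n = 0.75 × 797.58 = 598.2 kN.
Tension yield (gross): A_g = 187×14 = 2618 mm². φR_n = 0.90 × 300 × 2618 = 706.9 kN.
Governing: min(545.7, 878.9, 598.2, 706.9) = 545.7 kN → bolt shear.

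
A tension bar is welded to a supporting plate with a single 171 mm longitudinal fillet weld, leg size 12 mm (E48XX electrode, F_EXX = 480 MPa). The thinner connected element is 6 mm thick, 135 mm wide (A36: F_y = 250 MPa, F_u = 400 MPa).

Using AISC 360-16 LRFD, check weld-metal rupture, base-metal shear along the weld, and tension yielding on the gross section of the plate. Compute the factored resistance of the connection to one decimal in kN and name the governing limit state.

153.9 kN (base-metal shear governs)

Weld metal: throat = 0.707×12 = 8.484 mm, L = 171 mm. φR_n = 0.75 × 0.6 × 480 × 8.484 × 171 = 313.4 kN.
Base metal shear (6 mm plate): yield φR_n = 1.0×0.6×250×6×171 = 153.9 kN; rupture φR_n = 0.75×0.6×400×6×171 = 184.7 kN; take 153.9 kN (yield).
Tension yield (gross): A_g = 135×6 = 810 mm². φR_n = 0.90 × 250 × 810 = 182.3 kN.
Governing: min(313.4, 153.9, 182.3) = 153.9 kN → base-metal shear.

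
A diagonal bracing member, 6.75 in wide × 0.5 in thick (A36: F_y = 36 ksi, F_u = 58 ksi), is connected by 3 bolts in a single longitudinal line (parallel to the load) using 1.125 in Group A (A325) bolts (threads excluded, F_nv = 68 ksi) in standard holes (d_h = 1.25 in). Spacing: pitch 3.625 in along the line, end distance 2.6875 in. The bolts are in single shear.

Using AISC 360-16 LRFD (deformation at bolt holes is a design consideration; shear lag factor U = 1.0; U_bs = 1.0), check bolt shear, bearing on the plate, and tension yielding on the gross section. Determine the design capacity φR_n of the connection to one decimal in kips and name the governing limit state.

Bolt shear: A_b = π(1.125)²/4 = 0.99402 in². φR_n = 0.75 × 68 × 0.99402 × 3 × 1 = 152.1 kips.
Bearing (0.5 in plate, F_u = 58 ksi): end bolts L_c = 2.6875 − 1.25/2 = 2.0625, R_n = min(1.2×2.0625×0.5×58, 2.4×1.125×0.5×58) = 71.775 kips/bolt; interior L_c = 3.625 − 1.25 = 2.375, R_n = 78.3 kips/bolt. φR_n = 0.75 × (1×71.775 + 2×78.3) = 171.3 kips.
Tension yield (gross): A_g = 6.75×0.5 = 3.375 in². φR_n = 0.90 × 36 × 3.375 = 109.4 kips.
Governing: min(152.1, 171.3, 109.4) = 109.4 kips → gross-section yield.

109.4 kips (gross-section yield governs)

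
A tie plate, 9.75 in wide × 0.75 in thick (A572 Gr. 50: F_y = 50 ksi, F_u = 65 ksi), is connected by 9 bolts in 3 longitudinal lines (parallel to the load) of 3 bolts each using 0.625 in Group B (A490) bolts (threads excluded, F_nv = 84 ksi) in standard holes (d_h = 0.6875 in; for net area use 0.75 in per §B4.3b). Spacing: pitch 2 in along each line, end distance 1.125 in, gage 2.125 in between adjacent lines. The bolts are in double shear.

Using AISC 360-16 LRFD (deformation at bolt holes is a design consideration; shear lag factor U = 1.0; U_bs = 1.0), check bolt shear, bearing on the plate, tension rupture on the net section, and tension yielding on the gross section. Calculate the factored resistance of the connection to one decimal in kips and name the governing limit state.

274.2 kips (net-section rupture governs)

Bolt shear: A_b = π(0.625)²/4 = 0.3068 in². φR_n = 0.75 × 84 × 0.3068 × 9 × 2 = 347.9 kips.
Bearing (0.75 in plate, F_u = 65 ksi): end bolts L_c = 1.125 − 0.6875/2 = 0.78125, R_n = min(1.2×0.78125×0.75×65, 2.4×0.625×0.75×65) = 45.703 kips/bolt; interior L_c = 2 − 0.6875 = 1.3125, R_n = 73.125 kips/bolt. φR_n = 0.75 × (3×45.703 + 6×73.125) = 431.9 kips.
Tension rupture (net): A_n = (9.75 − 3×0.75)×0.75 = 5.625 in² (U = 1.0, A_e = A_n). φR_n = 0.75 × 65 × 5.625 = 274.2 kips.
Tension yield (gross): A_g = 9.75×0.75 = 7.3125 in². φR_n = 0.90 × 50 × 7.3125 = 329.1 kips.
Governing: min(347.9, 431.9, 274.2, 329.1) = 274.2 kips → net-section rupture.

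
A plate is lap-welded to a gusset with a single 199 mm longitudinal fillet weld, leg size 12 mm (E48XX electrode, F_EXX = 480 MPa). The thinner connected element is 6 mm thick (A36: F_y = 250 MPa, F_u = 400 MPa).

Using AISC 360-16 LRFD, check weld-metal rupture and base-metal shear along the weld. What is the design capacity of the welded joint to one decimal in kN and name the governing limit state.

Weld metal: throat = 0.707×12 = 8.484 mm, L = 199 mm. φR_n = 0.75 × 0.6 × 480 × 8.484 × 199 = 364.7 kN.
Base metal shear (6 mm plate): yield φR_n = 1.0×0.6×250×6×199 = 179.1 kN; rupture φR_n = 0.75×0.6×400×6×199 = 214.9 kN; take 179.1 kN (yield).
Governing: min(364.7, 179.1) = 179.1 kN → base-metal shear.

179.1 kN (base-metal shear governs)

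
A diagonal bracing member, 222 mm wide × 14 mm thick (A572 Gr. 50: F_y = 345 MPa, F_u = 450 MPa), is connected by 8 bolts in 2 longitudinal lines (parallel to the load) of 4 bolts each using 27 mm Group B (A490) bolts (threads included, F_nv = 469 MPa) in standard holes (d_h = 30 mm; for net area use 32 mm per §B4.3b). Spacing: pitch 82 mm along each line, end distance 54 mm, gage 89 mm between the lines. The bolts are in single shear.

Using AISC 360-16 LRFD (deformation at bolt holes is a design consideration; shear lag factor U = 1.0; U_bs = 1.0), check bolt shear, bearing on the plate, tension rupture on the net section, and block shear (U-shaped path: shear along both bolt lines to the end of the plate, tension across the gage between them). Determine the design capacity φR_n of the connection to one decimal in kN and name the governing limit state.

Bolt shear: A_b = π(27)²/4 = 572.56 mm². φR_n = 0.75 × 469 × 572.56 × 8 × 1 = 1611.2 kN.
Bearing (14 mm plate, F_u = 450 MPa): end bolts L_c = 54 − 30/2 = 39, R_n = min(1.2×39×14×450, 2.4×27×14×450) = 294.84 kN/bolt; interior L_c = 82 − 30 = 52, R_n = 393.12 kN/bolt. φR_n = 0.75 × (2×294.84 + 6×393.12) = 2211.3 kN.
Tension rupture (net): A_n = (222 − 2×32)×14 = 2212 mm² (U = 1.0, A_e = A_n). φR_n = 0.75 × 450 × 2212 = 746.6 kN.
Block shear: shear path 2×[54+3×82] = 2×300 mm, A_gv = 8400, A_nv = 2×(300 − 3.5×32)×14 = 5264 mm²; tension across gage: (89 − 1×32)×14 = 798 mm². R_n = min(0.6×450×5264, 0.6×345×8400) + 1.0×450×798 = min(1421.3, 1738.8) + 359.1 = 1780.4 kN. φR_n = 0.75 × 1780.4 = 1335.3 kN.
Governing: min(1611.2, 2211.3, 746.6, 1335.3) = 746.6 kN → net-section rupture.

746.6 kN (net-section rupture governs)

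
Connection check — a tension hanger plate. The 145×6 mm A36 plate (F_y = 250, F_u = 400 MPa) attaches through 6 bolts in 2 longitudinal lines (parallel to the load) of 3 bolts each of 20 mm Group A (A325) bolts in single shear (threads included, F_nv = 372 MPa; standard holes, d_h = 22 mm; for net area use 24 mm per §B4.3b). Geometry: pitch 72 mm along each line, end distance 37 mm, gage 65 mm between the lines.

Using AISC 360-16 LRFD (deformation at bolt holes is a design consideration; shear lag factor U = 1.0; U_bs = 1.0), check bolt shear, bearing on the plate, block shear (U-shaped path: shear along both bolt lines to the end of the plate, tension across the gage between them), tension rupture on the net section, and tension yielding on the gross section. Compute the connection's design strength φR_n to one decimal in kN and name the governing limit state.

Bolt shear: A_b = π(20)²/4 = 314.16 mm². φR_n = 0.75 × 372 × 314.16 × 6 × 1 = 525.9 kN.
Bearing (6 mm plate, F_u = 400 MPa): end bolts L_c = 37 − 22/2 = 26, R_n = min(1.2×26×6×400, 2.4×20×6×400) = 74.88 kN/bolt; interior L_c = 72 − 22 = 50, R_n = 115.2 kN/bolt. φR_n = 0.75 × (2×74.88 + 4×115.2) = 457.9 kN.
Block shear: shear path 2×[37+2×72] = 2×181 mm, A_gv = 2172, A_nv = 2×(181 − 2.5×24)×6 = 1452 mm²; tension across gage: (65 − 1×24)×6 = 246 mm². R_n = min(0.6×400×1452, 0.6×250×2172) + 1.0×400×246 = min(348.48, 325.8) + 98.4 = 424.2 kN. φR_n = 0.75 × 424.2 = 318.2 kN.
Tension rupture (net): A_n = (145 − 2×24)×6 = 582 mm² (U = 1.0, A_e = A_n). φR_n = 0.75 × 400 × 582 = 174.6 kN.
Tension yield (gross): A_g = 145×6 = 870 mm². φR_n = 0.90 × 250 × 870 = 195.8 kN.
Governing: min(525.9, 457.9, 318.2, 174.6, 195.8) = 174.6 kN → net-section rupture.

174.6 kN (net-section rupture governs)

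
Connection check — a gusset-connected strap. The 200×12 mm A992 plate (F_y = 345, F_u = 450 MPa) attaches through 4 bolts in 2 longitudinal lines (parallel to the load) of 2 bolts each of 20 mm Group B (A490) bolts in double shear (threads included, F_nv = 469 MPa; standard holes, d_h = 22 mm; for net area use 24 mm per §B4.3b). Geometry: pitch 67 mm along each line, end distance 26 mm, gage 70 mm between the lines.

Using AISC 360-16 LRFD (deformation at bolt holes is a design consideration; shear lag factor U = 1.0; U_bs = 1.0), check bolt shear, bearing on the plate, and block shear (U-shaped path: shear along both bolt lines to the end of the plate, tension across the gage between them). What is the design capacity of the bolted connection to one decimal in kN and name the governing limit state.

Bolt shear: A_b = π(20)²/4 = 314.16 mm². φR_n = 0.75 × 469 × 314.16 × 4 × 2 = 884.0 kN.
Bearing (12 mm plate, F_u = 450 MPa): end bolts L_c = 26 − 22/2 = 15, R_n = min(1.2×15×12×450, 2.4×20×12×450) = 97.2 kN/bolt; interior L_c = 67 − 22 = 45, R_n = 259.2 kN/bolt. φR_n = 0.75 × (2×97.2 + 2×259.2) = 534.6 kN.
Block shear: shear path 2×[26+1×67] = 2×93 mm, A_gv = 2232, A_nv = 2×(93 − 1.5×24)×12 = 1368 mm²; tension across gage: (70 − 1×24)×12 = 552 mm². R_n = min(0.6×450×1368, 0.6×345×2232) + 1.0×450×552 = min(369.36, 462.02) + 248.4 = 617.76 kN. φR_n = 0.75 × 617.76 = 463.3 kN.
Governing: min(884.0, 534.6, 463.3) = 463.3 kN → block shear.

463.3 kN (block shear governs)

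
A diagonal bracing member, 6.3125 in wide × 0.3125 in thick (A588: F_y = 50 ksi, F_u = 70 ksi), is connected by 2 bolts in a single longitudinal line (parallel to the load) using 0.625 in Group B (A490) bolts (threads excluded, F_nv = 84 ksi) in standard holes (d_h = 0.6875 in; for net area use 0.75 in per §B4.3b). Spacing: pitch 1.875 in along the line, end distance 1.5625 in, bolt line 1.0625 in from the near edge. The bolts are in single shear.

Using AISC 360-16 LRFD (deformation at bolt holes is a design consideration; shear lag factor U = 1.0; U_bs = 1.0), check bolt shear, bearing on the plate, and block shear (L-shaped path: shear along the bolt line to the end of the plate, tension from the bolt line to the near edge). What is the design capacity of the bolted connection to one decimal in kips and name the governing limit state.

Bolt shear: A_b = π(0.625)²/4 = 0.3068 in². φR_n = 0.75 × 84 × 0.3068 × 2 × 1 = 38.7 kips.
Bearing (0.3125 in plate, F_u = 70 ksi): end bolts L_c = 1.5625 − 0.6875/2 = 1.21875, R_n = min(1.2×1.21875×0.3125×70, 2.4×0.625×0.3125×70) = 31.992 kips/bolt; interior L_c = 1.875 − 0.6875 = 1.1875, R_n = 31.172 kips/bolt. φR_n = 0.75 × (1×31.992 + 1×31.172) = 47.4 kips.
Block shear: shear path 1×[1.5625+1×1.875] = 1×3.4375 in, A_gv = 1.0742, A_nv = 1×(3.4375 − 1.5×0.75)×0.3125 = 0.72266 in²; tension to near edge: (1.0625 − 0.5×0.75)×0.3125 = 0.21484 in². R_n = min(0.6×70×0.72266, 0.6×50×1.0742) + 1.0×70×0.21484 = min(30.352, 32.226) + 15.039 = 45.391 kips. φR_n = 0.75 × 45.391 = 34.0 kips.
Governing: min(38.7, 47.4, 34.0) = 34.0 kips → block shear.

34.0 kips (block shear governs)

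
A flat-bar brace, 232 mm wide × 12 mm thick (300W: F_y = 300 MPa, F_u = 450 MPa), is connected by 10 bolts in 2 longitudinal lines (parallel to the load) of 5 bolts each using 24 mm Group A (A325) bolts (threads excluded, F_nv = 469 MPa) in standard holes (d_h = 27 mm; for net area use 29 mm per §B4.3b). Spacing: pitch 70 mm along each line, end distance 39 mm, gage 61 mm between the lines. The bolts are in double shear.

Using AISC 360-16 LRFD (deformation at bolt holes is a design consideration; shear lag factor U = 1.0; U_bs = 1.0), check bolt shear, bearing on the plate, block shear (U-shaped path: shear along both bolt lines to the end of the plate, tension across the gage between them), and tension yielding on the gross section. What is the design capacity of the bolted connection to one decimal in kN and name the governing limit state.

751.7 kN (gross-section yield governs)

Bolt shear: A_b = π(24)²/4 = 452.39 mm². φR_n = 0.75 × 469 × 452.39 × 10 × 2 = 3182.6 kN.
Bearing (12 mm plate, F_u = 450 MPa): end bolts L_c = 39 − 27/2 = 25.5, R_n = min(1.2×25.5×12×450, 2.4×24×12×450) = 165.24 kN/bolt; interior L_c = 70 − 27 = 43, R_n = 278.64 kN/bolt. φR_n = 0.75 × (2×165.24 + 8×278.64) = 1919.7 kN.
Block shear: shear path 2×[39+4×70] = 2×319 mm, A_gv = 7656, A_nv = 2×(319 − 4.5×29)×12 = 4524 mm²; tension across gage: (61 − 1×29)×12 = 384 mm². R_n = min(0.6×450×4524, 0.6×300×7656) + 1.0×450×384 = min(1221.5, 1378.1) + 172.8 = 1394.3 kN. φR_n = 0.75 × 1394.3 = 1045.7 kN.
Tension yield (gross): A_g = 232×12 = 2784 mm². φR_n = 0.90 × 300 × 2784 = 751.7 kN.
Governing: min(3182.6, 1919.7, 1045.7, 751.7) = 751.7 kN → gross-section yield.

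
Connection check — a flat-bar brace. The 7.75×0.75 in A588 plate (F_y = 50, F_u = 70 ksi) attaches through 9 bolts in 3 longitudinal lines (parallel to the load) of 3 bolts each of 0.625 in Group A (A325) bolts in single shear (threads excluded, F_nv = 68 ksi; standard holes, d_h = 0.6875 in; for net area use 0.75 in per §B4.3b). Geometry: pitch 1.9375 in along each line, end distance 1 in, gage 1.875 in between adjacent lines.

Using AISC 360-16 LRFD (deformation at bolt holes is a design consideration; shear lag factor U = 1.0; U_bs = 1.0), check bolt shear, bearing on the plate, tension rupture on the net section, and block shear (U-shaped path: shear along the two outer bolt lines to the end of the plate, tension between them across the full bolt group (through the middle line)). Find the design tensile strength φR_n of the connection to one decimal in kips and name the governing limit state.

Bolt shear: A_b = π(0.625)²/4 = 0.3068 in². φR_n = 0.75 × 68 × 0.3068 × 9 × 1 = 140.8 kips.
Bearing (0.75 in plate, F_u = 70 ksi): end bolts L_c = 1 − 0.6875/2 = 0.65625, R_n = min(1.2×0.65625×0.75×70, 2.4×0.625×0.75×70) = 41.344 kips/bolt; interior L_c = 1.9375 − 0.6875 = 1.25, R_n = 78.75 kips/bolt. φR_n = 0.75 × (3×41.344 + 6×78.75) = 447.4 kips.
Tension rupture (net): A_n = (7.75 − 3×0.75)×0.75 = 4.125 in² (U = 1.0, A_e = A_n). φR_n = 0.75 × 70 × 4.125 = 216.6 kips.
Block shear: shear path 2×[1+2×1.9375] = 2×4.875 in, A_gv = 7.3125, A_nv = 2×(4.875 − 2.5×0.75)×0.75 = 4.5 in²; tension across gage: (3.75 − 2×0.75)×0.75 = 1.6875 in². R_n = min(0.6×70×4.5, 0.6×50×7.3125) + 1.0×70×1.6875 = min(189, 219.38) + 118.13 = 307.13 kips. φR_n = 0.75 × 307.13 = 230.3 kips.
Governing: min(140.8, 447.4, 216.6, 230.3) = 140.8 kips → bolt shear.

140.8 kips (bolt shear governs)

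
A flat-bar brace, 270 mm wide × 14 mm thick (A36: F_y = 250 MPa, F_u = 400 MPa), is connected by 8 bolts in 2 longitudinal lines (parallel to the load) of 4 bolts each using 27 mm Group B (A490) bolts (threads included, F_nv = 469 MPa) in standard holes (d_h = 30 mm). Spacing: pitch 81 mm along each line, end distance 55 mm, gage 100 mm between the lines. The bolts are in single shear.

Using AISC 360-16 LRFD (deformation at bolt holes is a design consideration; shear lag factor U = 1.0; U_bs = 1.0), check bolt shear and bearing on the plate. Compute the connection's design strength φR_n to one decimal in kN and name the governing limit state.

Bolt shear: A_b = π(27)²/4 = 572.56 mm². φR_n = 0.75 × 469 × 572.56 × 8 × 1 = 1611.2 kN.
Bearing (14 mm plate, F_u = 400 MPa): end bolts L_c = 55 − 30/2 = 40, R_n = min(1.2×40×14×400, 2.4×27×14×400) = 268.8 kN/bolt; interior L_c = 81 − 30 = 51, R_n = 342.72 kN/bolt. φR_n = 0.75 × (2×268.8 + 6×342.72) = 1945.4 kN.
Governing: min(1611.2, 1945.4) = 1611.2 kN → bolt shear.

1611.2 kN (bolt shear governs)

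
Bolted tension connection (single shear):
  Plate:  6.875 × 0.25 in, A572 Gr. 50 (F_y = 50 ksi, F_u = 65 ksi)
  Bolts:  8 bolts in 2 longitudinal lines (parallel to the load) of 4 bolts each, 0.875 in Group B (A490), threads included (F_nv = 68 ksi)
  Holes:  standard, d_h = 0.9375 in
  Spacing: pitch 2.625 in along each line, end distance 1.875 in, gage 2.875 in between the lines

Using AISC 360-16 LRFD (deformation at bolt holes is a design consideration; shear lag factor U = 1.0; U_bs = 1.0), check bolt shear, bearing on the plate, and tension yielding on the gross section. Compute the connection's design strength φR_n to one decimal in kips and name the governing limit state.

Bolt shear: A_b = π(0.875)²/4 = 0.60132 in². φR_n = 0.75 × 68 × 0.60132 × 8 × 1 = 245.3 kips.
Bearing (0.25 in plate, F_u = 65 ksi): end bolts L_c = 1.875 − 0.9375/2 = 1.40625, R_n = min(1.2×1.40625×0.25×65, 2.4×0.875×0.25×65) = 27.422 kips/bolt; interior L_c = 2.625 − 0.9375 = 1.6875, R_n = 32.906 kips/bolt. φR_n = 0.75 × (2×27.422 + 6×32.906) = 189.2 kips.
Tension yield (gross): A_g = 6.875×0.25 = 1.7188 in². φR_n = 0.90 × 50 × 1.7188 = 77.3 kips.
Governing: min(245.3, 189.2, 77.3) = 77.3 kips → gross-section yield.

77.3 kips (gross-section yield governs)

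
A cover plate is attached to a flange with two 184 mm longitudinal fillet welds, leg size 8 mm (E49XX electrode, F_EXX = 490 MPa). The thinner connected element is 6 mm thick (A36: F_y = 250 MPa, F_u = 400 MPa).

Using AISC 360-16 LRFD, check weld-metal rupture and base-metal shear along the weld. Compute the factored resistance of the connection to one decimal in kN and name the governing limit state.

Weld metal: throat = 0.707×8 = 5.656 mm, L = 2×184 = 368 mm. φR_n = 0.75 × 0.6 × 490 × 5.656 × 368 = 459.0 kN.
Base metal shear (6 mm plate): yield φR_n = 1.0×0.6×250×6×368 = 331.2 kN; rupture φR_n = 0.75×0.6×400×6×368 = 397.4 kN; take 331.2 kN (yield).
Governing: min(459.0, 331.2) = 331.2 kN → base-metal shear.

331.2 kN (base-metal shear governs)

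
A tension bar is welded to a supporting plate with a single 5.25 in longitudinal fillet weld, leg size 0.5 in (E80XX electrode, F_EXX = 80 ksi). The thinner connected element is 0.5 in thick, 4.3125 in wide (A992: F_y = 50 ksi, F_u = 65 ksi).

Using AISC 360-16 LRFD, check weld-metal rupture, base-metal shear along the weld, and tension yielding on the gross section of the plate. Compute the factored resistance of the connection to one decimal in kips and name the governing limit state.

66.8 kips (weld metal governs)

Weld metal: throat = 0.707×0.5 = 0.3535 in, L = 5.25 in. φR_n = 0.75 × 0.6 × 80 × 0.3535 × 5.25 = 66.8 kips.
Base metal shear (0.5 in plate): yield φR_n = 1.0×0.6×50×0.5×5.25 = 78.8 kips; rupture φR_n = 0.75×0.6×65×0.5×5.25 = 76.8 kips; take 76.8 kips (rupture).
Tension yield (gross): A_g = 4.3125×0.5 = 2.1563 in². φR_n = 0.90 × 50 × 2.1563 = 97.0 kips.
Governing: min(66.8, 76.8, 97.0) = 66.8 kips → weld metal.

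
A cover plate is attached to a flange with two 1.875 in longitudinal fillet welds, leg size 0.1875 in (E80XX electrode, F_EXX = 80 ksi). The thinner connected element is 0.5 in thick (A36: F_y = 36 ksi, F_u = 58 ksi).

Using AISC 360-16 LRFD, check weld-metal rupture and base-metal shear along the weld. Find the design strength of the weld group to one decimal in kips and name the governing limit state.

Weld metal: throat = 0.707×0.1875 = 0.13256 in, L = 2×1.875 = 3.75 in. φR_n = 0.75 × 0.6 × 80 × 0.13256 × 3.75 = 17.9 kips.
Base metal shear (0.5 in plate): yield φR_n = 1.0×0.6×36×0.5×3.75 = 40.5 kips; rupture φR_n = 0.75×0.6×58×0.5×3.75 = 48.9 kips; take 40.5 kips (yield).
Governing: min(17.9, 40.5) = 17.9 kips → weld metal.

17.9 kips (weld metal governs)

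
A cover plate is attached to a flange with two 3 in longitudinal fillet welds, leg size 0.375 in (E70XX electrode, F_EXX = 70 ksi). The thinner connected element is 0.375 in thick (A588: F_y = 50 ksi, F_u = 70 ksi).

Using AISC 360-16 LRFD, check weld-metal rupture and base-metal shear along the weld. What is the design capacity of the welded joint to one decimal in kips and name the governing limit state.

Weld metal: throat = 0.707×0.375 = 0.26513 in, L = 2×3 = 6 in. φR_n = 0.75 × 0.6 × 70 × 0.26513 × 6 = 50.1 kips.
Base metal shear (0.375 in plate): yield φR_n = 1.0×0.6×50×0.375×6 = 67.5 kips; rupture φR_n = 0.75×0.6×70×0.375×6 = 70.9 kips; take 67.5 kips (yield).
Governing: min(50.1, 67.5) = 50.1 kips → weld metal.

50.1 kips (weld metal governs)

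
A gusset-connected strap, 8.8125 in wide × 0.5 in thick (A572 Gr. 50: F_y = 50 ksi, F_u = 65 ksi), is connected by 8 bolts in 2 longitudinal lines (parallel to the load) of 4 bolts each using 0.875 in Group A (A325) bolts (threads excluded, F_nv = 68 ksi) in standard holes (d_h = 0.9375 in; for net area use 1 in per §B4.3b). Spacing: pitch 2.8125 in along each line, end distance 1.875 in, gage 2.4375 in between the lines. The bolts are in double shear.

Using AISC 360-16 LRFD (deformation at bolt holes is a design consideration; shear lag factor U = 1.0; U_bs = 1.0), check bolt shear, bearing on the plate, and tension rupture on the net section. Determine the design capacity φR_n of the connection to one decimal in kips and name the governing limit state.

Bolt shear: A_b = π(0.875)²/4 = 0.60132 in². φR_n = 0.75 × 68 × 0.60132 × 8 × 2 = 490.7 kips.
Bearing (0.5 in plate, F_u = 65 ksi): end bolts L_c = 1.875 − 0.9375/2 = 1.40625, R_n = min(1.2×1.40625×0.5×65, 2.4×0.875×0.5×65) = 54.844 kips/bolt; interior L_c = 2.8125 − 0.9375 = 1.875, R_n = 68.25 kips/bolt. φR_n = 0.75 × (2×54.844 + 6×68.25) = 389.4 kips.
Tension rupture (net): A_n = (8.8125 − 2×1)×0.5 = 3.4063 in² (U = 1.0, A_e = A_n). φR_n = 0.75 × 65 × 3.4063 = 166.1 kips.
Governing: min(490.7, 389.4, 166.1) = 166.1 kips → net-section rupture.

166.1 kips (net-section rupture governs)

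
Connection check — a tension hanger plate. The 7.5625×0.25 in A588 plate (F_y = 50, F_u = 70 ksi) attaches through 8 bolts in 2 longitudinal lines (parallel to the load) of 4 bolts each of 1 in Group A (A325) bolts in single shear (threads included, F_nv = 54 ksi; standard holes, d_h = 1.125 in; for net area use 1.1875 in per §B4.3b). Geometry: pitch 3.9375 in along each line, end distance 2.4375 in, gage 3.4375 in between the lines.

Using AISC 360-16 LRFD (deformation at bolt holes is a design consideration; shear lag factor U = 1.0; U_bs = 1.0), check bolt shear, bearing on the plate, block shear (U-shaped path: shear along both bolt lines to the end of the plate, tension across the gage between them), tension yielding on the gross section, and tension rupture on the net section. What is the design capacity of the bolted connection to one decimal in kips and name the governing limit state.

68.1 kips (net-section rupture governs)

Bolt shear: A_b = π(1)²/4 = 0.7854 in². φR_n = 0.75 × 54 × 0.7854 × 8 × 1 = 254.5 kips.
Bearing (0.25 in plate, F_u = 70 ksi): end bolts L_c = 2.4375 − 1.125/2 = 1.875, R_n = min(1.2×1.875×0.25×70, 2.4×1×0.25×70) = 39.375 kips/bolt; interior L_c = 3.9375 − 1.125 = 2.8125, R_n = 42 kips/bolt. φR_n = 0.75 × (2×39.375 + 6×42) = 248.1 kips.
Block shear: shear path 2×[2.4375+3×3.9375] = 2×14.25 in, A_gv = 7.125, A_nv = 2×(14.25 − 3.5×1.1875)×0.25 = 5.0469 in²; tension across gage: (3.4375 − 1×1.1875)×0.25 = 0.5625 in². R_n = min(0.6×70×5.0469, 0.6×50×7.125) + 1.0×70×0.5625 = min(211.97, 213.75) + 39.375 = 251.35 kips. φR_n = 0.75 × 251.35 = 188.5 kips.
Tension yield (gross): A_g = 7.5625×0.25 = 1.8906 in². φR_n = 0.90 × 50 × 1.8906 = 85.1 kips.
Tension rupture (net): A_n = (7.5625 − 2×1.1875)×0.25 = 1.2969 in² (U = 1.0, A_e = A_n). φR_n = 0.75 × 70 × 1.2969 = 68.1 kips.
Governing: min(254.5, 248.1, 188.5, 85.1, 68.1) = 68.1 kips → net-section rupture.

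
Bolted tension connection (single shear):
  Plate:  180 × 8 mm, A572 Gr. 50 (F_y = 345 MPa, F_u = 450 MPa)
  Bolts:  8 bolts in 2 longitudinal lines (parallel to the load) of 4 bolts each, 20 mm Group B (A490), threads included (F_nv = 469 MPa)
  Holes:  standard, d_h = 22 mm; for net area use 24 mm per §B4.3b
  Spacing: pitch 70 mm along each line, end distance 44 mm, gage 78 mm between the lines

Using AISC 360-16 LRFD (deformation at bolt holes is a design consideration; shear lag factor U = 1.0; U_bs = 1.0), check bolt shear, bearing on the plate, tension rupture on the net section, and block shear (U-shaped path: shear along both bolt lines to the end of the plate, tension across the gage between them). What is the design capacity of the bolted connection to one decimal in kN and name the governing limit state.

356.4 kN (net-section rupture governs)

Bolt shear: A_b = π(20)²/4 = 314.16 mm². φR_n = 0.75 × 469 × 314.16 × 8 × 1 = 884.0 kN.
Bearing (8 mm plate, F_u = 450 MPa): end bolts L_c = 44 − 22/2 = 33, R_n = min(1.2×33×8×450, 2.4×20×8×450) = 142.56 kN/bolt; interior L_c = 70 − 22 = 48, R_n = 172.8 kN/bolt. φR_n = 0.75 × (2×142.56 + 6×172.8) = 991.4 kN.
Tension rupture (net): A_n = (180 − 2×24)×8 = 1056 mm² (U = 1.0, A_e = A_n). φR_n = 0.75 × 450 × 1056 = 356.4 kN.
Block shear: shear path 2×[44+3×70] = 2×254 mm, A_gv = 4064, A_nv = 2×(254 − 3.5×24)×8 = 2720 mm²; tension across gage: (78 − 1×24)×8 = 432 mm². R_n = min(0.6×450×2720, 0.6×345×4064) + 1.0×450×432 = min(734.4, 841.25) + 194.4 = 928.8 kN. φR_n = 0.75 × 928.8 = 696.6 kN.
Governing: min(884.0, 991.4, 356.4, 696.6) = 356.4 kN → net-section rupture.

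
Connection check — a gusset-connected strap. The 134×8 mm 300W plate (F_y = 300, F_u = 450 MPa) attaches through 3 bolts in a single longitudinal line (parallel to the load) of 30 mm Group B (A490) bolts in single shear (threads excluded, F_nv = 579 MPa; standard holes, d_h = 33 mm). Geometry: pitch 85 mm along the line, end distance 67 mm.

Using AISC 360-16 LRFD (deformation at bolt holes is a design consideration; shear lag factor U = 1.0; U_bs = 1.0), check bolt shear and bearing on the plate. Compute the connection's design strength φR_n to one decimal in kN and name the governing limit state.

500.6 kN (bearing governs)

Bolt shear: A_b = π(30)²/4 = 706.86 mm². φR_n = 0.75 × 579 × 706.86 × 3 × 1 = 920.9 kN.
Bearing (8 mm plate, F_u = 450 MPa): end bolts L_c = 67 − 33/2 = 50.5, R_n = min(1.2×50.5×8×450, 2.4×30×8×450) = 218.16 kN/bolt; interior L_c = 85 − 33 = 52, R_n = 224.64 kN/bolt. φR_n = 0.75 × (1×218.16 + 2×224.64) = 500.6 kN.
Governing: min(920.9, 500.6) = 500.6 kN → bearing.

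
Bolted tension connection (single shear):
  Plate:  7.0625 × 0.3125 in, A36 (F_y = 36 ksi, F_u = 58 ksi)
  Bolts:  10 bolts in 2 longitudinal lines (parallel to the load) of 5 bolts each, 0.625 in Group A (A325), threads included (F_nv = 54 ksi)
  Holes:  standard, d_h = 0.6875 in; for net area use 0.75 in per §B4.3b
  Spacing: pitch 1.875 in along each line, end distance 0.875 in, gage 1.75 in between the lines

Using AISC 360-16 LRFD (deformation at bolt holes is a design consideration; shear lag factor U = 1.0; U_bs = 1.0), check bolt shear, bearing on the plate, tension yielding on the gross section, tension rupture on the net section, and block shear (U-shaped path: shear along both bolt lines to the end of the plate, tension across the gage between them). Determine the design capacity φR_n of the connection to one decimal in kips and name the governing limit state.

71.5 kips (gross-section yield governs)

Bolt shear: A_b = π(0.625)²/4 = 0.3068 in². φR_n = 0.75 × 54 × 0.3068 × 10 × 1 = 124.3 kips.
Bearing (0.3125 in plate, F_u = 58 ksi): end bolts L_c = 0.875 − 0.6875/2 = 0.53125, R_n = min(1.2×0.53125×0.3125×58, 2.4×0.625×0.3125×58) = 11.555 kips/bolt; interior L_c = 1.875 − 0.6875 = 1.1875, R_n = 25.828 kips/bolt. φR_n = 0.75 × (2×11.555 + 8×25.828) = 172.3 kips.
Tension yield (gross): A_g = 7.0625×0.3125 = 2.207 in². φR_n = 0.90 × 36 × 2.207 = 71.5 kips.
Tension rupture (net): A_n = (7.0625 − 2×0.75)×0.3125 = 1.7383 in² (U = 1.0, A_e = A_n). φR_n = 0.75 × 58 × 1.7383 = 75.6 kips.
Block shear: shear path 2×[0.875+4×1.875] = 2×8.375 in, A_gv = 5.2344, A_nv = 2×(8.375 − 4.5×0.75)×0.3125 = 3.125 in²; tension across gage: (1.75 − 1×0.75)×0.3125 = 0.3125 in². R_n = min(0.6×58×3.125, 0.6×36×5.2344) + 1.0×58×0.3125 = min(108.75, 113.06) + 18.125 = 126.88 kips. φR_n = 0.75 × 126.88 = 95.2 kips.
Governing: min(124.3, 172.3, 71.5, 75.6, 95.2) = 71.5 kips → gross-section yield.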